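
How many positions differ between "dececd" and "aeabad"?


Comparing "dececd" and "aeabad" position by position:
  Position 0: 'd' vs 'a' => DIFFER
  Position 1: 'e' vs 'e' => same
  Position 2: 'c' vs 'a' => DIFFER
  Position 3: 'e' vs 'b' => DIFFER
  Position 4: 'c' vs 'a' => DIFFER
  Position 5: 'd' vs 'd' => same
Positions that differ: 4

4


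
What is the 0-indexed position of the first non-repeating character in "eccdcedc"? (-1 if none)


Input: eccdcedc
Character frequencies:
  'c': 4
  'd': 2
  'e': 2
Scanning left to right for freq == 1:
  Position 0 ('e'): freq=2, skip
  Position 1 ('c'): freq=4, skip
  Position 2 ('c'): freq=4, skip
  Position 3 ('d'): freq=2, skip
  Position 4 ('c'): freq=4, skip
  Position 5 ('e'): freq=2, skip
  Position 6 ('d'): freq=2, skip
  Position 7 ('c'): freq=4, skip
  No unique character found => answer = -1

-1


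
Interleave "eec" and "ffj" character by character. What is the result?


Interleaving "eec" and "ffj":
  Position 0: 'e' from first, 'f' from second => "ef"
  Position 1: 'e' from first, 'f' from second => "ef"
  Position 2: 'c' from first, 'j' from second => "cj"
Result: efefcj

efefcj


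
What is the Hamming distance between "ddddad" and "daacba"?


Comparing "ddddad" and "daacba" position by position:
  Position 0: 'd' vs 'd' => same
  Position 1: 'd' vs 'a' => differ
  Position 2: 'd' vs 'a' => differ
  Position 3: 'd' vs 'c' => differ
  Position 4: 'a' vs 'b' => differ
  Position 5: 'd' vs 'a' => differ
Total differences (Hamming distance): 5

5


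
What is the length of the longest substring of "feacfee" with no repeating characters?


Input: "feacfee"
Sliding window (track last position of each char):
  Position 0 ('f'): window [0,0] length 1 -- new best
  Position 1 ('e'): window [0,1] length 2 -- new best
  Position 2 ('a'): window [0,2] length 3 -- new best
  Position 3 ('c'): window [0,3] length 4 -- new best
  Position 4 ('f'): repeat (last at 0), move window start to 1
  Position 4 ('f'): window [1,4] length 4
  Position 5 ('e'): repeat (last at 1), move window start to 2
  Position 5 ('e'): window [2,5] length 4
  Position 6 ('e'): repeat (last at 5), move window start to 6
  Position 6 ('e'): window [6,6] length 1
Longest substring with no repeats: "feac" with length 4

4


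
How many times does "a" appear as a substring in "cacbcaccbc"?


Searching for "a" in "cacbcaccbc"
Scanning each position:
  Position 0: "c" => no
  Position 1: "a" => MATCH
  Position 2: "c" => no
  Position 3: "b" => no
  Position 4: "c" => no
  Position 5: "a" => MATCH
  Position 6: "c" => no
  Position 7: "c" => no
  Position 8: "b" => no
  Position 9: "c" => no
Total occurrences: 2

2


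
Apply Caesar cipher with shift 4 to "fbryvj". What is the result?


Caesar cipher: shift "fbryvj" by 4
  'f' (pos 5) + 4 = pos 9 = 'j'
  'b' (pos 1) + 4 = pos 5 = 'f'
  'r' (pos 17) + 4 = pos 21 = 'v'
  'y' (pos 24) + 4 = pos 2 = 'c'
  'v' (pos 21) + 4 = pos 25 = 'z'
  'j' (pos 9) + 4 = pos 13 = 'n'
Result: jfvczn

jfvczn


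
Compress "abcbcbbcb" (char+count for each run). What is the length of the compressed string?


Input: abcbcbbcb
Runs:
  'a' x 1 => "a1"
  'b' x 1 => "b1"
  'c' x 1 => "c1"
  'b' x 1 => "b1"
  'c' x 1 => "c1"
  'b' x 2 => "b2"
  'c' x 1 => "c1"
  'b' x 1 => "b1"
Compressed: "a1b1c1b1c1b2c1b1"
Compressed length: 16

16


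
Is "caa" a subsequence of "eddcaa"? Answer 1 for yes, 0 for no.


Check if "caa" is a subsequence of "eddcaa"
Greedy scan:
  Position 0 ('e'): no match needed
  Position 1 ('d'): no match needed
  Position 2 ('d'): no match needed
  Position 3 ('c'): matches sub[0] = 'c'
  Position 4 ('a'): matches sub[1] = 'a'
  Position 5 ('a'): matches sub[2] = 'a'
All 3 characters matched => is a subsequence

1


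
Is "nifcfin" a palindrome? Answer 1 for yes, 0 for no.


Input: nifcfin
Reversed: nifcfin
  Compare pos 0 ('n') with pos 6 ('n'): match
  Compare pos 1 ('i') with pos 5 ('i'): match
  Compare pos 2 ('f') with pos 4 ('f'): match
Result: palindrome

1


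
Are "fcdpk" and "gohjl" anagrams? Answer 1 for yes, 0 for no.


Strings: "fcdpk", "gohjl"
Sorted first:  cdfkp
Sorted second: ghjlo
Differ at position 0: 'c' vs 'g' => not anagrams

0


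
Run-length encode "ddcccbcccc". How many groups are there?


Input: ddcccbcccc
Scanning for consecutive runs:
  Group 1: 'd' x 2 (positions 0-1)
  Group 2: 'c' x 3 (positions 2-4)
  Group 3: 'b' x 1 (positions 5-5)
  Group 4: 'c' x 4 (positions 6-9)
Total groups: 4

4


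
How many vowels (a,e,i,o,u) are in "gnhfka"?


Input: gnhfka
Checking each character:
  'g' at position 0: consonant
  'n' at position 1: consonant
  'h' at position 2: consonant
  'f' at position 3: consonant
  'k' at position 4: consonant
  'a' at position 5: vowel (running total: 1)
Total vowels: 1

1


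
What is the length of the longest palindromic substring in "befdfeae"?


Input: "befdfeae"
Checking substrings for palindromes:
  [1:6] "efdfe" (len 5) => palindrome
  [2:5] "fdf" (len 3) => palindrome
  [5:8] "eae" (len 3) => palindrome
Longest palindromic substring: "efdfe" with length 5

5


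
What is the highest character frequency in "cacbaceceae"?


Input: cacbaceceae
Character counts:
  'a': 3
  'b': 1
  'c': 4
  'e': 3
Maximum frequency: 4

4


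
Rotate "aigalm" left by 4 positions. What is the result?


Input: "aigalm", rotate left by 4
First 4 characters: "aiga"
Remaining characters: "lm"
Concatenate remaining + first: "lm" + "aiga" = "lmaiga"

lmaiga


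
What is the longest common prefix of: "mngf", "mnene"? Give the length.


Words: mngf, mnene
  Position 0: all 'm' => match
  Position 1: all 'n' => match
  Position 2: ('g', 'e') => mismatch, stop
LCP = "mn" (length 2)

2


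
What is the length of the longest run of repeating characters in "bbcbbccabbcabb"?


Input: "bbcbbccabbcabb"
Scanning for longest run:
  Position 1 ('b'): continues run of 'b', length=2
  Position 2 ('c'): new char, reset run to 1
  Position 3 ('b'): new char, reset run to 1
  Position 4 ('b'): continues run of 'b', length=2
  Position 5 ('c'): new char, reset run to 1
  Position 6 ('c'): continues run of 'c', length=2
  Position 7 ('a'): new char, reset run to 1
  Position 8 ('b'): new char, reset run to 1
  Position 9 ('b'): continues run of 'b', length=2
  Position 10 ('c'): new char, reset run to 1
  Position 11 ('a'): new char, reset run to 1
  Position 12 ('b'): new char, reset run to 1
  Position 13 ('b'): continues run of 'b', length=2
Longest run: 'b' with length 2

2


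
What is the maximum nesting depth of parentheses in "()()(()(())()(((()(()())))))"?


Input: "()()(()(())()(((()(()())))))"
Tracking depth:
  Position 0 '(': depth becomes 1
  Position 1 ')': depth becomes 0
  Position 2 '(': depth becomes 1
  Position 3 ')': depth becomes 0
  Position 4 '(': depth becomes 1
  Position 5 '(': depth becomes 2
  Position 6 ')': depth becomes 1
  Position 7 '(': depth becomes 2
  Position 8 '(': depth becomes 3
  Position 9 ')': depth becomes 2
  Position 10 ')': depth becomes 1
  Position 11 '(': depth becomes 2
  Position 12 ')': depth becomes 1
  Position 13 '(': depth becomes 2
  Position 14 '(': depth becomes 3
  Position 15 '(': depth becomes 4
  Position 16 '(': depth becomes 5
  Position 17 ')': depth becomes 4
  Position 18 '(': depth becomes 5
  Position 19 '(': depth becomes 6
  Position 20 ')': depth becomes 5
  Position 21 '(': depth becomes 6
  Position 22 ')': depth becomes 5
  Position 23 ')': depth becomes 4
  Position 24 ')': depth becomes 3
  Position 25 ')': depth becomes 2
  Position 26 ')': depth becomes 1
  Position 27 ')': depth becomes 0
Maximum depth reached: 6

6


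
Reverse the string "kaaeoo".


Input: kaaeoo
Reading characters right to left:
  Position 5: 'o'
  Position 4: 'o'
  Position 3: 'e'
  Position 2: 'a'
  Position 1: 'a'
  Position 0: 'k'
Reversed: ooeaak

ooeaak


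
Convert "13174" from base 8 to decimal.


Input: "13174" in base 8
Positional expansion:
  Digit '1' (value 1) x 8^4 = 4096
  Digit '3' (value 3) x 8^3 = 1536
  Digit '1' (value 1) x 8^2 = 64
  Digit '7' (value 7) x 8^1 = 56
  Digit '4' (value 4) x 8^0 = 4
Sum = 5756

5756


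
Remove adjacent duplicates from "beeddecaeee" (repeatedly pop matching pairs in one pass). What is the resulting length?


Input: beeddecaeee
Stack-based adjacent duplicate removal:
  Read 'b': push. Stack: b
  Read 'e': push. Stack: be
  Read 'e': matches stack top 'e' => pop. Stack: b
  Read 'd': push. Stack: bd
  Read 'd': matches stack top 'd' => pop. Stack: b
  Read 'e': push. Stack: be
  Read 'c': push. Stack: bec
  Read 'a': push. Stack: beca
  Read 'e': push. Stack: becae
  Read 'e': matches stack top 'e' => pop. Stack: beca
  Read 'e': push. Stack: becae
Final stack: "becae" (length 5)

5


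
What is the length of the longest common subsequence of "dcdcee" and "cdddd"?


LCS of "dcdcee" and "cdddd"
DP table:
           c    d    d    d    d
      0    0    0    0    0    0
  d   0    0    1    1    1    1
  c   0    1    1    1    1    1
  d   0    1    2    2    2    2
  c   0    1    2    2    2    2
  e   0    1    2    2    2    2
  e   0    1    2    2    2    2
LCS length = dp[6][5] = 2

2


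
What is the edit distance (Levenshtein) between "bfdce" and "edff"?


Computing edit distance: "bfdce" -> "edff"
DP table:
           e    d    f    f
      0    1    2    3    4
  b   1    1    2    3    4
  f   2    2    2    2    3
  d   3    3    2    3    3
  c   4    4    3    3    4
  e   5    4    4    4    4
Edit distance = dp[5][4] = 4

4


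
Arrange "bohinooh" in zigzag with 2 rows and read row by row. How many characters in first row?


Zigzag "bohinooh" into 2 rows:
Placing characters:
  'b' => row 0
  'o' => row 1
  'h' => row 0
  'i' => row 1
  'n' => row 0
  'o' => row 1
  'o' => row 0
  'h' => row 1
Rows:
  Row 0: "bhno"
  Row 1: "oioh"
First row length: 4

4


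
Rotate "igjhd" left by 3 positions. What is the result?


Input: "igjhd", rotate left by 3
First 3 characters: "igj"
Remaining characters: "hd"
Concatenate remaining + first: "hd" + "igj" = "hdigj"

hdigj


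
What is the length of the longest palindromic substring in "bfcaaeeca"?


Input: "bfcaaeeca"
Checking substrings for palindromes:
  [3:5] "aa" (len 2) => palindrome
  [5:7] "ee" (len 2) => palindrome
Longest palindromic substring: "aa" with length 2

2


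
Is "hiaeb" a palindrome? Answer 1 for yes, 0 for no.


Input: hiaeb
Reversed: beaih
  Compare pos 0 ('h') with pos 4 ('b'): MISMATCH
  Compare pos 1 ('i') with pos 3 ('e'): MISMATCH
Result: not a palindrome

0


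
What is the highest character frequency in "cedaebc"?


Input: cedaebc
Character counts:
  'a': 1
  'b': 1
  'c': 2
  'd': 1
  'e': 2
Maximum frequency: 2

2


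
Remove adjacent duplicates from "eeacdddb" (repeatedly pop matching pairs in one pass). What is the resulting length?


Input: eeacdddb
Stack-based adjacent duplicate removal:
  Read 'e': push. Stack: e
  Read 'e': matches stack top 'e' => pop. Stack: (empty)
  Read 'a': push. Stack: a
  Read 'c': push. Stack: ac
  Read 'd': push. Stack: acd
  Read 'd': matches stack top 'd' => pop. Stack: ac
  Read 'd': push. Stack: acd
  Read 'b': push. Stack: acdb
Final stack: "acdb" (length 4)

4


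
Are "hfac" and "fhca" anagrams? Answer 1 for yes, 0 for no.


Strings: "hfac", "fhca"
Sorted first:  acfh
Sorted second: acfh
Sorted forms match => anagrams

1


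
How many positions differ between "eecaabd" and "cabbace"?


Comparing "eecaabd" and "cabbace" position by position:
  Position 0: 'e' vs 'c' => DIFFER
  Position 1: 'e' vs 'a' => DIFFER
  Position 2: 'c' vs 'b' => DIFFER
  Position 3: 'a' vs 'b' => DIFFER
  Position 4: 'a' vs 'a' => same
  Position 5: 'b' vs 'c' => DIFFER
  Position 6: 'd' vs 'e' => DIFFER
Positions that differ: 6

6


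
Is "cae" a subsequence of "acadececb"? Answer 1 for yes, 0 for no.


Check if "cae" is a subsequence of "acadececb"
Greedy scan:
  Position 0 ('a'): no match needed
  Position 1 ('c'): matches sub[0] = 'c'
  Position 2 ('a'): matches sub[1] = 'a'
  Position 3 ('d'): no match needed
  Position 4 ('e'): matches sub[2] = 'e'
  Position 5 ('c'): no match needed
  Position 6 ('e'): no match needed
  Position 7 ('c'): no match needed
  Position 8 ('b'): no match needed
All 3 characters matched => is a subsequence

1


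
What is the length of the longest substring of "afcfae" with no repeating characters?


Input: "afcfae"
Sliding window (track last position of each char):
  Position 0 ('a'): window [0,0] length 1 -- new best
  Position 1 ('f'): window [0,1] length 2 -- new best
  Position 2 ('c'): window [0,2] length 3 -- new best
  Position 3 ('f'): repeat (last at 1), move window start to 2
  Position 3 ('f'): window [2,3] length 2
  Position 4 ('a'): window [2,4] length 3
  Position 5 ('e'): window [2,5] length 4 -- new best
Longest substring with no repeats: "cfae" with length 4

4


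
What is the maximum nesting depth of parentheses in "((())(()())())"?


Input: "((())(()())())"
Tracking depth:
  Position 0 '(': depth becomes 1
  Position 1 '(': depth becomes 2
  Position 2 '(': depth becomes 3
  Position 3 ')': depth becomes 2
  Position 4 ')': depth becomes 1
  Position 5 '(': depth becomes 2
  Position 6 '(': depth becomes 3
  Position 7 ')': depth becomes 2
  Position 8 '(': depth becomes 3
  Position 9 ')': depth becomes 2
  Position 10 ')': depth becomes 1
  Position 11 '(': depth becomes 2
  Position 12 ')': depth becomes 1
  Position 13 ')': depth becomes 0
Maximum depth reached: 3

3


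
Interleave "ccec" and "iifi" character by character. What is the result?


Interleaving "ccec" and "iifi":
  Position 0: 'c' from first, 'i' from second => "ci"
  Position 1: 'c' from first, 'i' from second => "ci"
  Position 2: 'e' from first, 'f' from second => "ef"
  Position 3: 'c' from first, 'i' from second => "ci"
Result: ciciefci

ciciefci


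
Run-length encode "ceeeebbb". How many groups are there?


Input: ceeeebbb
Scanning for consecutive runs:
  Group 1: 'c' x 1 (positions 0-0)
  Group 2: 'e' x 4 (positions 1-4)
  Group 3: 'b' x 3 (positions 5-7)
Total groups: 3

3


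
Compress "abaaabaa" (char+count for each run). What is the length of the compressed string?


Input: abaaabaa
Runs:
  'a' x 1 => "a1"
  'b' x 1 => "b1"
  'a' x 3 => "a3"
  'b' x 1 => "b1"
  'a' x 2 => "a2"
Compressed: "a1b1a3b1a2"
Compressed length: 10

10


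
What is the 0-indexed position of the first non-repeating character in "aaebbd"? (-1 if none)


Input: aaebbd
Character frequencies:
  'a': 2
  'b': 2
  'd': 1
  'e': 1
Scanning left to right for freq == 1:
  Position 0 ('a'): freq=2, skip
  Position 1 ('a'): freq=2, skip
  Position 2 ('e'): unique! => answer = 2

2


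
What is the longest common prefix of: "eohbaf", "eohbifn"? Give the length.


Words: eohbaf, eohbifn
  Position 0: all 'e' => match
  Position 1: all 'o' => match
  Position 2: all 'h' => match
  Position 3: all 'b' => match
  Position 4: ('a', 'i') => mismatch, stop
LCP = "eohb" (length 4)

4


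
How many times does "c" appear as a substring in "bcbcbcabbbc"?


Searching for "c" in "bcbcbcabbbc"
Scanning each position:
  Position 0: "b" => no
  Position 1: "c" => MATCH
  Position 2: "b" => no
  Position 3: "c" => MATCH
  Position 4: "b" => no
  Position 5: "c" => MATCH
  Position 6: "a" => no
  Position 7: "b" => no
  Position 8: "b" => no
  Position 9: "b" => no
  Position 10: "c" => MATCH
Total occurrences: 4

4


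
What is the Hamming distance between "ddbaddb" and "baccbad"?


Comparing "ddbaddb" and "baccbad" position by position:
  Position 0: 'd' vs 'b' => differ
  Position 1: 'd' vs 'a' => differ
  Position 2: 'b' vs 'c' => differ
  Position 3: 'a' vs 'c' => differ
  Position 4: 'd' vs 'b' => differ
  Position 5: 'd' vs 'a' => differ
  Position 6: 'b' vs 'd' => differ
Total differences (Hamming distance): 7

7


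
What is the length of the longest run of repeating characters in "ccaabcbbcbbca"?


Input: "ccaabcbbcbbca"
Scanning for longest run:
  Position 1 ('c'): continues run of 'c', length=2
  Position 2 ('a'): new char, reset run to 1
  Position 3 ('a'): continues run of 'a', length=2
  Position 4 ('b'): new char, reset run to 1
  Position 5 ('c'): new char, reset run to 1
  Position 6 ('b'): new char, reset run to 1
  Position 7 ('b'): continues run of 'b', length=2
  Position 8 ('c'): new char, reset run to 1
  Position 9 ('b'): new char, reset run to 1
  Position 10 ('b'): continues run of 'b', length=2
  Position 11 ('c'): new char, reset run to 1
  Position 12 ('a'): new char, reset run to 1
Longest run: 'c' with length 2

2


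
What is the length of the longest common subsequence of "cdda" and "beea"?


LCS of "cdda" and "beea"
DP table:
           b    e    e    a
      0    0    0    0    0
  c   0    0    0    0    0
  d   0    0    0    0    0
  d   0    0    0    0    0
  a   0    0    0    0    1
LCS length = dp[4][4] = 1

1


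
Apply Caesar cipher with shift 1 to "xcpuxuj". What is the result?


Caesar cipher: shift "xcpuxuj" by 1
  'x' (pos 23) + 1 = pos 24 = 'y'
  'c' (pos 2) + 1 = pos 3 = 'd'
  'p' (pos 15) + 1 = pos 16 = 'q'
  'u' (pos 20) + 1 = pos 21 = 'v'
  'x' (pos 23) + 1 = pos 24 = 'y'
  'u' (pos 20) + 1 = pos 21 = 'v'
  'j' (pos 9) + 1 = pos 10 = 'k'
Result: ydqvyvk

ydqvyvk


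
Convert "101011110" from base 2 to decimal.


Input: "101011110" in base 2
Positional expansion:
  Digit '1' (value 1) x 2^8 = 256
  Digit '0' (value 0) x 2^7 = 0
  Digit '1' (value 1) x 2^6 = 64
  Digit '0' (value 0) x 2^5 = 0
  Digit '1' (value 1) x 2^4 = 16
  Digit '1' (value 1) x 2^3 = 8
  Digit '1' (value 1) x 2^2 = 4
  Digit '1' (value 1) x 2^1 = 2
  Digit '0' (value 0) x 2^0 = 0
Sum = 350

350


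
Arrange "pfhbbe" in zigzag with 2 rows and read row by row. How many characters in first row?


Zigzag "pfhbbe" into 2 rows:
Placing characters:
  'p' => row 0
  'f' => row 1
  'h' => row 0
  'b' => row 1
  'b' => row 0
  'e' => row 1
Rows:
  Row 0: "phb"
  Row 1: "fbe"
First row length: 3

3


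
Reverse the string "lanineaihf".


Input: lanineaihf
Reading characters right to left:
  Position 9: 'f'
  Position 8: 'h'
  Position 7: 'i'
  Position 6: 'a'
  Position 5: 'e'
  Position 4: 'n'
  Position 3: 'i'
  Position 2: 'n'
  Position 1: 'a'
  Position 0: 'l'
Reversed: fhiaeninal

fhiaeninal


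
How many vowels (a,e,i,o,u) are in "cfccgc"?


Input: cfccgc
Checking each character:
  'c' at position 0: consonant
  'f' at position 1: consonant
  'c' at position 2: consonant
  'c' at position 3: consonant
  'g' at position 4: consonant
  'c' at position 5: consonant
Total vowels: 0

0


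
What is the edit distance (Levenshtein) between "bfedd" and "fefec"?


Computing edit distance: "bfedd" -> "fefec"
DP table:
           f    e    f    e    c
      0    1    2    3    4    5
  b   1    1    2    3    4    5
  f   2    1    2    2    3    4
  e   3    2    1    2    2    3
  d   4    3    2    2    3    3
  d   5    4    3    3    3    4
Edit distance = dp[5][5] = 4

4


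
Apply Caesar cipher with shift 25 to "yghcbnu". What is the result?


Caesar cipher: shift "yghcbnu" by 25
  'y' (pos 24) + 25 = pos 23 = 'x'
  'g' (pos 6) + 25 = pos 5 = 'f'
  'h' (pos 7) + 25 = pos 6 = 'g'
  'c' (pos 2) + 25 = pos 1 = 'b'
  'b' (pos 1) + 25 = pos 0 = 'a'
  'n' (pos 13) + 25 = pos 12 = 'm'
  'u' (pos 20) + 25 = pos 19 = 't'
Result: xfgbamt

xfgbamt


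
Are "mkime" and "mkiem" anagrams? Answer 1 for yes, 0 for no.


Strings: "mkime", "mkiem"
Sorted first:  eikmm
Sorted second: eikmm
Sorted forms match => anagrams

1


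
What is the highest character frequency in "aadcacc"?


Input: aadcacc
Character counts:
  'a': 3
  'c': 3
  'd': 1
Maximum frequency: 3

3


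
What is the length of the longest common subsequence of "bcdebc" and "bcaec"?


LCS of "bcdebc" and "bcaec"
DP table:
           b    c    a    e    c
      0    0    0    0    0    0
  b   0    1    1    1    1    1
  c   0    1    2    2    2    2
  d   0    1    2    2    2    2
  e   0    1    2    2    3    3
  b   0    1    2    2    3    3
  c   0    1    2    2    3    4
LCS length = dp[6][5] = 4

4


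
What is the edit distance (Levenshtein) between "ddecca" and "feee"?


Computing edit distance: "ddecca" -> "feee"
DP table:
           f    e    e    e
      0    1    2    3    4
  d   1    1    2    3    4
  d   2    2    2    3    4
  e   3    3    2    2    3
  c   4    4    3    3    3
  c   5    5    4    4    4
  a   6    6    5    5    5
Edit distance = dp[6][4] = 5

5


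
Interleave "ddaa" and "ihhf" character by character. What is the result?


Interleaving "ddaa" and "ihhf":
  Position 0: 'd' from first, 'i' from second => "di"
  Position 1: 'd' from first, 'h' from second => "dh"
  Position 2: 'a' from first, 'h' from second => "ah"
  Position 3: 'a' from first, 'f' from second => "af"
Result: didhahaf

didhahaf


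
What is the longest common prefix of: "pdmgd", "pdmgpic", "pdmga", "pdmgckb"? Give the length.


Words: pdmgd, pdmgpic, pdmga, pdmgckb
  Position 0: all 'p' => match
  Position 1: all 'd' => match
  Position 2: all 'm' => match
  Position 3: all 'g' => match
  Position 4: ('d', 'p', 'a', 'c') => mismatch, stop
LCP = "pdmg" (length 4)

4


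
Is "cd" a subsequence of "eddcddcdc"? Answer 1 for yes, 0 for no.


Check if "cd" is a subsequence of "eddcddcdc"
Greedy scan:
  Position 0 ('e'): no match needed
  Position 1 ('d'): no match needed
  Position 2 ('d'): no match needed
  Position 3 ('c'): matches sub[0] = 'c'
  Position 4 ('d'): matches sub[1] = 'd'
  Position 5 ('d'): no match needed
  Position 6 ('c'): no match needed
  Position 7 ('d'): no match needed
  Position 8 ('c'): no match needed
All 2 characters matched => is a subsequence

1


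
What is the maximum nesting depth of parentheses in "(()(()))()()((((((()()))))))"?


Input: "(()(()))()()((((((()()))))))"
Tracking depth:
  Position 0 '(': depth becomes 1
  Position 1 '(': depth becomes 2
  Position 2 ')': depth becomes 1
  Position 3 '(': depth becomes 2
  Position 4 '(': depth becomes 3
  Position 5 ')': depth becomes 2
  Position 6 ')': depth becomes 1
  Position 7 ')': depth becomes 0
  Position 8 '(': depth becomes 1
  Position 9 ')': depth becomes 0
  Position 10 '(': depth becomes 1
  Position 11 ')': depth becomes 0
  Position 12 '(': depth becomes 1
  Position 13 '(': depth becomes 2
  Position 14 '(': depth becomes 3
  Position 15 '(': depth becomes 4
  Position 16 '(': depth becomes 5
  Position 17 '(': depth becomes 6
  Position 18 '(': depth becomes 7
  Position 19 ')': depth becomes 6
  Position 20 '(': depth becomes 7
  Position 21 ')': depth becomes 6
  Position 22 ')': depth becomes 5
  Position 23 ')': depth becomes 4
  Position 24 ')': depth becomes 3
  Position 25 ')': depth becomes 2
  Position 26 ')': depth becomes 1
  Position 27 ')': depth becomes 0
Maximum depth reached: 7

7


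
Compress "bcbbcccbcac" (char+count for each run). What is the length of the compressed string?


Input: bcbbcccbcac
Runs:
  'b' x 1 => "b1"
  'c' x 1 => "c1"
  'b' x 2 => "b2"
  'c' x 3 => "c3"
  'b' x 1 => "b1"
  'c' x 1 => "c1"
  'a' x 1 => "a1"
  'c' x 1 => "c1"
Compressed: "b1c1b2c3b1c1a1c1"
Compressed length: 16

16


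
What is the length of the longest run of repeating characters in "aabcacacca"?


Input: "aabcacacca"
Scanning for longest run:
  Position 1 ('a'): continues run of 'a', length=2
  Position 2 ('b'): new char, reset run to 1
  Position 3 ('c'): new char, reset run to 1
  Position 4 ('a'): new char, reset run to 1
  Position 5 ('c'): new char, reset run to 1
  Position 6 ('a'): new char, reset run to 1
  Position 7 ('c'): new char, reset run to 1
  Position 8 ('c'): continues run of 'c', length=2
  Position 9 ('a'): new char, reset run to 1
Longest run: 'a' with length 2

2


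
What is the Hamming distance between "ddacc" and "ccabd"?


Comparing "ddacc" and "ccabd" position by position:
  Position 0: 'd' vs 'c' => differ
  Position 1: 'd' vs 'c' => differ
  Position 2: 'a' vs 'a' => same
  Position 3: 'c' vs 'b' => differ
  Position 4: 'c' vs 'd' => differ
Total differences (Hamming distance): 4

4


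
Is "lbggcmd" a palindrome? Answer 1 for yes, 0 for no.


Input: lbggcmd
Reversed: dmcggbl
  Compare pos 0 ('l') with pos 6 ('d'): MISMATCH
  Compare pos 1 ('b') with pos 5 ('m'): MISMATCH
  Compare pos 2 ('g') with pos 4 ('c'): MISMATCH
Result: not a palindrome

0


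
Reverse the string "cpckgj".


Input: cpckgj
Reading characters right to left:
  Position 5: 'j'
  Position 4: 'g'
  Position 3: 'k'
  Position 2: 'c'
  Position 1: 'p'
  Position 0: 'c'
Reversed: jgkcpc

jgkcpc


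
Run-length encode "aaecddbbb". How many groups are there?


Input: aaecddbbb
Scanning for consecutive runs:
  Group 1: 'a' x 2 (positions 0-1)
  Group 2: 'e' x 1 (positions 2-2)
  Group 3: 'c' x 1 (positions 3-3)
  Group 4: 'd' x 2 (positions 4-5)
  Group 5: 'b' x 3 (positions 6-8)
Total groups: 5

5


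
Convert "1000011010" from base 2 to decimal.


Input: "1000011010" in base 2
Positional expansion:
  Digit '1' (value 1) x 2^9 = 512
  Digit '0' (value 0) x 2^8 = 0
  Digit '0' (value 0) x 2^7 = 0
  Digit '0' (value 0) x 2^6 = 0
  Digit '0' (value 0) x 2^5 = 0
  Digit '1' (value 1) x 2^4 = 16
  Digit '1' (value 1) x 2^3 = 8
  Digit '0' (value 0) x 2^2 = 0
  Digit '1' (value 1) x 2^1 = 2
  Digit '0' (value 0) x 2^0 = 0
Sum = 538

538


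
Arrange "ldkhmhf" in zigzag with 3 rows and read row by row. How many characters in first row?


Zigzag "ldkhmhf" into 3 rows:
Placing characters:
  'l' => row 0
  'd' => row 1
  'k' => row 2
  'h' => row 1
  'm' => row 0
  'h' => row 1
  'f' => row 2
Rows:
  Row 0: "lm"
  Row 1: "dhh"
  Row 2: "kf"
First row length: 2

2


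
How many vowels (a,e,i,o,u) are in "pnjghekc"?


Input: pnjghekc
Checking each character:
  'p' at position 0: consonant
  'n' at position 1: consonant
  'j' at position 2: consonant
  'g' at position 3: consonant
  'h' at position 4: consonant
  'e' at position 5: vowel (running total: 1)
  'k' at position 6: consonant
  'c' at position 7: consonant
Total vowels: 1

1


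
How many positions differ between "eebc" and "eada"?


Comparing "eebc" and "eada" position by position:
  Position 0: 'e' vs 'e' => same
  Position 1: 'e' vs 'a' => DIFFER
  Position 2: 'b' vs 'd' => DIFFER
  Position 3: 'c' vs 'a' => DIFFER
Positions that differ: 3

3


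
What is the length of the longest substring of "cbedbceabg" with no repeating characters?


Input: "cbedbceabg"
Sliding window (track last position of each char):
  Position 0 ('c'): window [0,0] length 1 -- new best
  Position 1 ('b'): window [0,1] length 2 -- new best
  Position 2 ('e'): window [0,2] length 3 -- new best
  Position 3 ('d'): window [0,3] length 4 -- new best
  Position 4 ('b'): repeat (last at 1), move window start to 2
  Position 4 ('b'): window [2,4] length 3
  Position 5 ('c'): window [2,5] length 4
  Position 6 ('e'): repeat (last at 2), move window start to 3
  Position 6 ('e'): window [3,6] length 4
  Position 7 ('a'): window [3,7] length 5 -- new best
  Position 8 ('b'): repeat (last at 4), move window start to 5
  Position 8 ('b'): window [5,8] length 4
  Position 9 ('g'): window [5,9] length 5
Longest substring with no repeats: "dbcea" with length 5

5


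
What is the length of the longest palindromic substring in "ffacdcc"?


Input: "ffacdcc"
Checking substrings for palindromes:
  [3:6] "cdc" (len 3) => palindrome
  [0:2] "ff" (len 2) => palindrome
  [5:7] "cc" (len 2) => palindrome
Longest palindromic substring: "cdc" with length 3

3


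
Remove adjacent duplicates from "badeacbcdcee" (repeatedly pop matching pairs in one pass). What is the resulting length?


Input: badeacbcdcee
Stack-based adjacent duplicate removal:
  Read 'b': push. Stack: b
  Read 'a': push. Stack: ba
  Read 'd': push. Stack: bad
  Read 'e': push. Stack: bade
  Read 'a': push. Stack: badea
  Read 'c': push. Stack: badeac
  Read 'b': push. Stack: badeacb
  Read 'c': push. Stack: badeacbc
  Read 'd': push. Stack: badeacbcd
  Read 'c': push. Stack: badeacbcdc
  Read 'e': push. Stack: badeacbcdce
  Read 'e': matches stack top 'e' => pop. Stack: badeacbcdc
Final stack: "badeacbcdc" (length 10)

10


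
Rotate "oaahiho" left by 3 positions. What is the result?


Input: "oaahiho", rotate left by 3
First 3 characters: "oaa"
Remaining characters: "hiho"
Concatenate remaining + first: "hiho" + "oaa" = "hihooaa"

hihooaa


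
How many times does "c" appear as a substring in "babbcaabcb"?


Searching for "c" in "babbcaabcb"
Scanning each position:
  Position 0: "b" => no
  Position 1: "a" => no
  Position 2: "b" => no
  Position 3: "b" => no
  Position 4: "c" => MATCH
  Position 5: "a" => no
  Position 6: "a" => no
  Position 7: "b" => no
  Position 8: "c" => MATCH
  Position 9: "b" => no
Total occurrences: 2

2


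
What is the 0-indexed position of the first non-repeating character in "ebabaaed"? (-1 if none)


Input: ebabaaed
Character frequencies:
  'a': 3
  'b': 2
  'd': 1
  'e': 2
Scanning left to right for freq == 1:
  Position 0 ('e'): freq=2, skip
  Position 1 ('b'): freq=2, skip
  Position 2 ('a'): freq=3, skip
  Position 3 ('b'): freq=2, skip
  Position 4 ('a'): freq=3, skip
  Position 5 ('a'): freq=3, skip
  Position 6 ('e'): freq=2, skip
  Position 7 ('d'): unique! => answer = 7

7


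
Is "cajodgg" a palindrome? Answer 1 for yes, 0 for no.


Input: cajodgg
Reversed: ggdojac
  Compare pos 0 ('c') with pos 6 ('g'): MISMATCH
  Compare pos 1 ('a') with pos 5 ('g'): MISMATCH
  Compare pos 2 ('j') with pos 4 ('d'): MISMATCH
Result: not a palindrome

0


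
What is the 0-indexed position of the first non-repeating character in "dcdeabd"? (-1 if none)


Input: dcdeabd
Character frequencies:
  'a': 1
  'b': 1
  'c': 1
  'd': 3
  'e': 1
Scanning left to right for freq == 1:
  Position 0 ('d'): freq=3, skip
  Position 1 ('c'): unique! => answer = 1

1


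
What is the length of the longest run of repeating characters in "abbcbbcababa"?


Input: "abbcbbcababa"
Scanning for longest run:
  Position 1 ('b'): new char, reset run to 1
  Position 2 ('b'): continues run of 'b', length=2
  Position 3 ('c'): new char, reset run to 1
  Position 4 ('b'): new char, reset run to 1
  Position 5 ('b'): continues run of 'b', length=2
  Position 6 ('c'): new char, reset run to 1
  Position 7 ('a'): new char, reset run to 1
  Position 8 ('b'): new char, reset run to 1
  Position 9 ('a'): new char, reset run to 1
  Position 10 ('b'): new char, reset run to 1
  Position 11 ('a'): new char, reset run to 1
Longest run: 'b' with length 2

2


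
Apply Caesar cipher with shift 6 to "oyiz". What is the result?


Caesar cipher: shift "oyiz" by 6
  'o' (pos 14) + 6 = pos 20 = 'u'
  'y' (pos 24) + 6 = pos 4 = 'e'
  'i' (pos 8) + 6 = pos 14 = 'o'
  'z' (pos 25) + 6 = pos 5 = 'f'
Result: ueof

ueof


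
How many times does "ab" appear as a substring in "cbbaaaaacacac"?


Searching for "ab" in "cbbaaaaacacac"
Scanning each position:
  Position 0: "cb" => no
  Position 1: "bb" => no
  Position 2: "ba" => no
  Position 3: "aa" => no
  Position 4: "aa" => no
  Position 5: "aa" => no
  Position 6: "aa" => no
  Position 7: "ac" => no
  Position 8: "ca" => no
  Position 9: "ac" => no
  Position 10: "ca" => no
  Position 11: "ac" => no
Total occurrences: 0

0


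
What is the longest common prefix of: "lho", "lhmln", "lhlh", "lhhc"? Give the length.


Words: lho, lhmln, lhlh, lhhc
  Position 0: all 'l' => match
  Position 1: all 'h' => match
  Position 2: ('o', 'm', 'l', 'h') => mismatch, stop
LCP = "lh" (length 2)

2


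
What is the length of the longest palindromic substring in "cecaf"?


Input: "cecaf"
Checking substrings for palindromes:
  [0:3] "cec" (len 3) => palindrome
Longest palindromic substring: "cec" with length 3

3


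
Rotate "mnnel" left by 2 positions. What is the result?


Input: "mnnel", rotate left by 2
First 2 characters: "mn"
Remaining characters: "nel"
Concatenate remaining + first: "nel" + "mn" = "nelmn"

nelmn


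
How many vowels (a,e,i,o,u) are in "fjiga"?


Input: fjiga
Checking each character:
  'f' at position 0: consonant
  'j' at position 1: consonant
  'i' at position 2: vowel (running total: 1)
  'g' at position 3: consonant
  'a' at position 4: vowel (running total: 2)
Total vowels: 2

2


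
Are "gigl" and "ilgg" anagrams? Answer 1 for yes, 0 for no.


Strings: "gigl", "ilgg"
Sorted first:  ggil
Sorted second: ggil
Sorted forms match => anagrams

1


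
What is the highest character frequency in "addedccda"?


Input: addedccda
Character counts:
  'a': 2
  'c': 2
  'd': 4
  'e': 1
Maximum frequency: 4

4


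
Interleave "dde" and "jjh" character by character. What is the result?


Interleaving "dde" and "jjh":
  Position 0: 'd' from first, 'j' from second => "dj"
  Position 1: 'd' from first, 'j' from second => "dj"
  Position 2: 'e' from first, 'h' from second => "eh"
Result: djdjeh

djdjeh


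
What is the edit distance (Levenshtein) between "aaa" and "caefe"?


Computing edit distance: "aaa" -> "caefe"
DP table:
           c    a    e    f    e
      0    1    2    3    4    5
  a   1    1    1    2    3    4
  a   2    2    1    2    3    4
  a   3    3    2    2    3    4
Edit distance = dp[3][5] = 4

4


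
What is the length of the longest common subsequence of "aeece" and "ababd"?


LCS of "aeece" and "ababd"
DP table:
           a    b    a    b    d
      0    0    0    0    0    0
  a   0    1    1    1    1    1
  e   0    1    1    1    1    1
  e   0    1    1    1    1    1
  c   0    1    1    1    1    1
  e   0    1    1    1    1    1
LCS length = dp[5][5] = 1

1


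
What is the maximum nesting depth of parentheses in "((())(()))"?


Input: "((())(()))"
Tracking depth:
  Position 0 '(': depth becomes 1
  Position 1 '(': depth becomes 2
  Position 2 '(': depth becomes 3
  Position 3 ')': depth becomes 2
  Position 4 ')': depth becomes 1
  Position 5 '(': depth becomes 2
  Position 6 '(': depth becomes 3
  Position 7 ')': depth becomes 2
  Position 8 ')': depth becomes 1
  Position 9 ')': depth becomes 0
Maximum depth reached: 3

3


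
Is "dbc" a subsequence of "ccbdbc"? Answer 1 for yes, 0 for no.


Check if "dbc" is a subsequence of "ccbdbc"
Greedy scan:
  Position 0 ('c'): no match needed
  Position 1 ('c'): no match needed
  Position 2 ('b'): no match needed
  Position 3 ('d'): matches sub[0] = 'd'
  Position 4 ('b'): matches sub[1] = 'b'
  Position 5 ('c'): matches sub[2] = 'c'
All 3 characters matched => is a subsequence

1


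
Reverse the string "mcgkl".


Input: mcgkl
Reading characters right to left:
  Position 4: 'l'
  Position 3: 'k'
  Position 2: 'g'
  Position 1: 'c'
  Position 0: 'm'
Reversed: lkgcm

lkgcm


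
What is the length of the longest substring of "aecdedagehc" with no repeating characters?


Input: "aecdedagehc"
Sliding window (track last position of each char):
  Position 0 ('a'): window [0,0] length 1 -- new best
  Position 1 ('e'): window [0,1] length 2 -- new best
  Position 2 ('c'): window [0,2] length 3 -- new best
  Position 3 ('d'): window [0,3] length 4 -- new best
  Position 4 ('e'): repeat (last at 1), move window start to 2
  Position 4 ('e'): window [2,4] length 3
  Position 5 ('d'): repeat (last at 3), move window start to 4
  Position 5 ('d'): window [4,5] length 2
  Position 6 ('a'): window [4,6] length 3
  Position 7 ('g'): window [4,7] length 4
  Position 8 ('e'): repeat (last at 4), move window start to 5
  Position 8 ('e'): window [5,8] length 4
  Position 9 ('h'): window [5,9] length 5 -- new best
  Position 10 ('c'): window [5,10] length 6 -- new best
Longest substring with no repeats: "dagehc" with length 6

6


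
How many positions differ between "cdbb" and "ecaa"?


Comparing "cdbb" and "ecaa" position by position:
  Position 0: 'c' vs 'e' => DIFFER
  Position 1: 'd' vs 'c' => DIFFER
  Position 2: 'b' vs 'a' => DIFFER
  Position 3: 'b' vs 'a' => DIFFER
Positions that differ: 4

4


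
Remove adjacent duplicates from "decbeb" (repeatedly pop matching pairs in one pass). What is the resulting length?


Input: decbeb
Stack-based adjacent duplicate removal:
  Read 'd': push. Stack: d
  Read 'e': push. Stack: de
  Read 'c': push. Stack: dec
  Read 'b': push. Stack: decb
  Read 'e': push. Stack: decbe
  Read 'b': push. Stack: decbeb
Final stack: "decbeb" (length 6)

6


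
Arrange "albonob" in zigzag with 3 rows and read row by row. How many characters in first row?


Zigzag "albonob" into 3 rows:
Placing characters:
  'a' => row 0
  'l' => row 1
  'b' => row 2
  'o' => row 1
  'n' => row 0
  'o' => row 1
  'b' => row 2
Rows:
  Row 0: "an"
  Row 1: "loo"
  Row 2: "bb"
First row length: 2

2


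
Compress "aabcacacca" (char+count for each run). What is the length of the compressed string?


Input: aabcacacca
Runs:
  'a' x 2 => "a2"
  'b' x 1 => "b1"
  'c' x 1 => "c1"
  'a' x 1 => "a1"
  'c' x 1 => "c1"
  'a' x 1 => "a1"
  'c' x 2 => "c2"
  'a' x 1 => "a1"
Compressed: "a2b1c1a1c1a1c2a1"
Compressed length: 16

16


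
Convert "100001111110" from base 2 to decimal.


Input: "100001111110" in base 2
Positional expansion:
  Digit '1' (value 1) x 2^11 = 2048
  Digit '0' (value 0) x 2^10 = 0
  Digit '0' (value 0) x 2^9 = 0
  Digit '0' (value 0) x 2^8 = 0
  Digit '0' (value 0) x 2^7 = 0
  Digit '1' (value 1) x 2^6 = 64
  Digit '1' (value 1) x 2^5 = 32
  Digit '1' (value 1) x 2^4 = 16
  Digit '1' (value 1) x 2^3 = 8
  Digit '1' (value 1) x 2^2 = 4
  Digit '1' (value 1) x 2^1 = 2
  Digit '0' (value 0) x 2^0 = 0
Sum = 2174

2174


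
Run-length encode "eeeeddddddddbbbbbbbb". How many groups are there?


Input: eeeeddddddddbbbbbbbb
Scanning for consecutive runs:
  Group 1: 'e' x 4 (positions 0-3)
  Group 2: 'd' x 8 (positions 4-11)
  Group 3: 'b' x 8 (positions 12-19)
Total groups: 3

3


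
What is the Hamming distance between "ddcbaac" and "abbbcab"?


Comparing "ddcbaac" and "abbbcab" position by position:
  Position 0: 'd' vs 'a' => differ
  Position 1: 'd' vs 'b' => differ
  Position 2: 'c' vs 'b' => differ
  Position 3: 'b' vs 'b' => same
  Position 4: 'a' vs 'c' => differ
  Position 5: 'a' vs 'a' => same
  Position 6: 'c' vs 'b' => differ
Total differences (Hamming distance): 5

5


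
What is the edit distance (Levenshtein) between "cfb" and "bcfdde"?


Computing edit distance: "cfb" -> "bcfdde"
DP table:
           b    c    f    d    d    e
      0    1    2    3    4    5    6
  c   1    1    1    2    3    4    5
  f   2    2    2    1    2    3    4
  b   3    2    3    2    2    3    4
Edit distance = dp[3][6] = 4

4


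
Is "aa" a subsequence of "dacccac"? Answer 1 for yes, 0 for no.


Check if "aa" is a subsequence of "dacccac"
Greedy scan:
  Position 0 ('d'): no match needed
  Position 1 ('a'): matches sub[0] = 'a'
  Position 2 ('c'): no match needed
  Position 3 ('c'): no match needed
  Position 4 ('c'): no match needed
  Position 5 ('a'): matches sub[1] = 'a'
  Position 6 ('c'): no match needed
All 2 characters matched => is a subsequence

1


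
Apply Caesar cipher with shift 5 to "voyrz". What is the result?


Caesar cipher: shift "voyrz" by 5
  'v' (pos 21) + 5 = pos 0 = 'a'
  'o' (pos 14) + 5 = pos 19 = 't'
  'y' (pos 24) + 5 = pos 3 = 'd'
  'r' (pos 17) + 5 = pos 22 = 'w'
  'z' (pos 25) + 5 = pos 4 = 'e'
Result: atdwe

atdwe


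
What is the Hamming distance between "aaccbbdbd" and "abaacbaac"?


Comparing "aaccbbdbd" and "abaacbaac" position by position:
  Position 0: 'a' vs 'a' => same
  Position 1: 'a' vs 'b' => differ
  Position 2: 'c' vs 'a' => differ
  Position 3: 'c' vs 'a' => differ
  Position 4: 'b' vs 'c' => differ
  Position 5: 'b' vs 'b' => same
  Position 6: 'd' vs 'a' => differ
  Position 7: 'b' vs 'a' => differ
  Position 8: 'd' vs 'c' => differ
Total differences (Hamming distance): 7

7


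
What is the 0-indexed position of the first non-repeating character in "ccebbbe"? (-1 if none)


Input: ccebbbe
Character frequencies:
  'b': 3
  'c': 2
  'e': 2
Scanning left to right for freq == 1:
  Position 0 ('c'): freq=2, skip
  Position 1 ('c'): freq=2, skip
  Position 2 ('e'): freq=2, skip
  Position 3 ('b'): freq=3, skip
  Position 4 ('b'): freq=3, skip
  Position 5 ('b'): freq=3, skip
  Position 6 ('e'): freq=2, skip
  No unique character found => answer = -1

-1
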